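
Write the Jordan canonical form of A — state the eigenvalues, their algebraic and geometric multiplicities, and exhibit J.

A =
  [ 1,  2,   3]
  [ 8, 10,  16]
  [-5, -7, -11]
J_3(0)

The characteristic polynomial is
  det(x·I − A) = x^3

Eigenvalues and multiplicities (the geometric multiplicity of λ is n − rank(A − λI), which equals the number of Jordan blocks for λ):
  λ = 0: algebraic multiplicity = 3, geometric multiplicity = 1

Determining the block sizes for each eigenvalue:
  λ = 0: one block (gm = 1), so the single block has size am = 3 → block sizes [3]

Assembling the blocks gives a Jordan form
J =
  [0, 1, 0]
  [0, 0, 1]
  [0, 0, 0]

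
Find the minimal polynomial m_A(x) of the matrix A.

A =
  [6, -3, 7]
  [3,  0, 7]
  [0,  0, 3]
x^2 - 6*x + 9

The characteristic polynomial is χ_A(x) = (x - 3)^3, so the eigenvalues are known. The minimal polynomial is
  m_A(x) = Π_λ (x − λ)^{k_λ}
where k_λ is the size of the *largest* Jordan block for λ (equivalently, the smallest k with (A − λI)^k v = 0 for every generalised eigenvector v of λ).

  λ = 3: largest Jordan block has size 2, contributing (x − 3)^2

So m_A(x) = (x - 3)^2 = x^2 - 6*x + 9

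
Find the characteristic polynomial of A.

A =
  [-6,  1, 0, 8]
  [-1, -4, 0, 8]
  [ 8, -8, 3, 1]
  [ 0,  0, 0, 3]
x^4 + 4*x^3 - 26*x^2 - 60*x + 225

Expanding det(x·I − A) (e.g. by cofactor expansion or by noting that A is similar to its Jordan form J, which has the same characteristic polynomial as A) gives
  χ_A(x) = x^4 + 4*x^3 - 26*x^2 - 60*x + 225
which factors as (x - 3)^2*(x + 5)^2. The eigenvalues (with algebraic multiplicities) are λ = -5 with multiplicity 2, λ = 3 with multiplicity 2.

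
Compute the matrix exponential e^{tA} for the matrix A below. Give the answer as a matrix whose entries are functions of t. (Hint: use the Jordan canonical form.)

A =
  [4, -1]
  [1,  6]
e^{tA} =
  [-t*exp(5*t) + exp(5*t), -t*exp(5*t)]
  [t*exp(5*t), t*exp(5*t) + exp(5*t)]

Strategy: write A = P · J · P⁻¹ where J is a Jordan canonical form, so e^{tA} = P · e^{tJ} · P⁻¹, and e^{tJ} can be computed block-by-block.

A has Jordan form
J =
  [5, 1]
  [0, 5]
(up to reordering of blocks).

Per-block formulas:
  For a 2×2 Jordan block J_2(5): exp(t · J_2(5)) = e^(5t)·(I + t·N), where N is the 2×2 nilpotent shift.

After assembling e^{tJ} and conjugating by P, we get:

e^{tA} =
  [-t*exp(5*t) + exp(5*t), -t*exp(5*t)]
  [t*exp(5*t), t*exp(5*t) + exp(5*t)]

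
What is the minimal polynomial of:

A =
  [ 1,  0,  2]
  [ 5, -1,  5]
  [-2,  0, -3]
x^2 + 2*x + 1

The characteristic polynomial is χ_A(x) = (x + 1)^3, so the eigenvalues are known. The minimal polynomial is
  m_A(x) = Π_λ (x − λ)^{k_λ}
where k_λ is the size of the *largest* Jordan block for λ (equivalently, the smallest k with (A − λI)^k v = 0 for every generalised eigenvector v of λ).

  λ = -1: largest Jordan block has size 2, contributing (x + 1)^2

So m_A(x) = (x + 1)^2 = x^2 + 2*x + 1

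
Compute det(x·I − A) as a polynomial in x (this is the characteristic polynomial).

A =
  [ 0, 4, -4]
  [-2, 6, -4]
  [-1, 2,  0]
x^3 - 6*x^2 + 12*x - 8

Expanding det(x·I − A) (e.g. by cofactor expansion or by noting that A is similar to its Jordan form J, which has the same characteristic polynomial as A) gives
  χ_A(x) = x^3 - 6*x^2 + 12*x - 8
which factors as (x - 2)^3. The eigenvalues (with algebraic multiplicities) are λ = 2 with multiplicity 3.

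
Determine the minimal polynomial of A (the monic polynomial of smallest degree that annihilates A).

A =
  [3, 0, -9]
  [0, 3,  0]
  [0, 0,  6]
x^2 - 9*x + 18

The characteristic polynomial is χ_A(x) = (x - 6)*(x - 3)^2, so the eigenvalues are known. The minimal polynomial is
  m_A(x) = Π_λ (x − λ)^{k_λ}
where k_λ is the size of the *largest* Jordan block for λ (equivalently, the smallest k with (A − λI)^k v = 0 for every generalised eigenvector v of λ).

  λ = 3: largest Jordan block has size 1, contributing (x − 3)
  λ = 6: largest Jordan block has size 1, contributing (x − 6)

So m_A(x) = (x - 6)*(x - 3) = x^2 - 9*x + 18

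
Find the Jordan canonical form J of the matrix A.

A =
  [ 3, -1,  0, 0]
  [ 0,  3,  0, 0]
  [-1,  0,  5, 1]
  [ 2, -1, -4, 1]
J_2(3) ⊕ J_2(3)

The characteristic polynomial is
  det(x·I − A) = x^4 - 12*x^3 + 54*x^2 - 108*x + 81 = (x - 3)^4

Eigenvalues and multiplicities (the geometric multiplicity of λ is n − rank(A − λI), which equals the number of Jordan blocks for λ):
  λ = 3: algebraic multiplicity = 4, geometric multiplicity = 2

Determining the block sizes for each eigenvalue:
  λ = 3: with am = 4 and gm = 2, the partition is not yet determined (e.g. several partitions of 4 into 2 parts exist). Let N = A − (3)·I. Computing rank(N^1) = 2, rank(N^2) = 0; the number of blocks of size ≥ j is rank(N^{j−1}) − rank(N^j), giving [2, 2]. So we have 2 block(s) of size 2 → block sizes [2, 2]

Assembling the blocks gives a Jordan form
J =
  [3, 1, 0, 0]
  [0, 3, 0, 0]
  [0, 0, 3, 1]
  [0, 0, 0, 3]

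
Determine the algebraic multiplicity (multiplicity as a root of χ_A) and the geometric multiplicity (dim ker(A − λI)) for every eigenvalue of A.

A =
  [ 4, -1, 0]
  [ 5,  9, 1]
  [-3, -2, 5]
λ = 6: alg = 3, geom = 1

Step 1 — factor the characteristic polynomial to read off the algebraic multiplicities:
  χ_A(x) = (x - 6)^3

Step 2 — compute geometric multiplicities via the rank-nullity identity g(λ) = n − rank(A − λI):
  rank(A − (6)·I) = 2, so dim ker(A − (6)·I) = n − 2 = 1

Summary:
  λ = 6: algebraic multiplicity = 3, geometric multiplicity = 1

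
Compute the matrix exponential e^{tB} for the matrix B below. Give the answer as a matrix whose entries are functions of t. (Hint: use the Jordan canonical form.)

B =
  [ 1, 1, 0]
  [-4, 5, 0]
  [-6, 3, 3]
e^{tB} =
  [-2*t*exp(3*t) + exp(3*t), t*exp(3*t), 0]
  [-4*t*exp(3*t), 2*t*exp(3*t) + exp(3*t), 0]
  [-6*t*exp(3*t), 3*t*exp(3*t), exp(3*t)]

Strategy: write B = P · J · P⁻¹ where J is a Jordan canonical form, so e^{tB} = P · e^{tJ} · P⁻¹, and e^{tJ} can be computed block-by-block.

B has Jordan form
J =
  [3, 1, 0]
  [0, 3, 0]
  [0, 0, 3]
(up to reordering of blocks).

Per-block formulas:
  For a 2×2 Jordan block J_2(3): exp(t · J_2(3)) = e^(3t)·(I + t·N), where N is the 2×2 nilpotent shift.
  For a 1×1 block at λ = 3: exp(t · [3]) = [e^(3t)].

After assembling e^{tJ} and conjugating by P, we get:

e^{tB} =
  [-2*t*exp(3*t) + exp(3*t), t*exp(3*t), 0]
  [-4*t*exp(3*t), 2*t*exp(3*t) + exp(3*t), 0]
  [-6*t*exp(3*t), 3*t*exp(3*t), exp(3*t)]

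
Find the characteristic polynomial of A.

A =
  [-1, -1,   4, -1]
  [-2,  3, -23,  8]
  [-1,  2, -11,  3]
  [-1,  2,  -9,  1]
x^4 + 8*x^3 + 24*x^2 + 32*x + 16

Expanding det(x·I − A) (e.g. by cofactor expansion or by noting that A is similar to its Jordan form J, which has the same characteristic polynomial as A) gives
  χ_A(x) = x^4 + 8*x^3 + 24*x^2 + 32*x + 16
which factors as (x + 2)^4. The eigenvalues (with algebraic multiplicities) are λ = -2 with multiplicity 4.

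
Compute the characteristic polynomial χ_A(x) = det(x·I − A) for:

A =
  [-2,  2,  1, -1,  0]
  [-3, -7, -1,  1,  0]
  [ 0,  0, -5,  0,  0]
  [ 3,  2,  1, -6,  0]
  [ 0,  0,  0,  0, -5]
x^5 + 25*x^4 + 250*x^3 + 1250*x^2 + 3125*x + 3125

Expanding det(x·I − A) (e.g. by cofactor expansion or by noting that A is similar to its Jordan form J, which has the same characteristic polynomial as A) gives
  χ_A(x) = x^5 + 25*x^4 + 250*x^3 + 1250*x^2 + 3125*x + 3125
which factors as (x + 5)^5. The eigenvalues (with algebraic multiplicities) are λ = -5 with multiplicity 5.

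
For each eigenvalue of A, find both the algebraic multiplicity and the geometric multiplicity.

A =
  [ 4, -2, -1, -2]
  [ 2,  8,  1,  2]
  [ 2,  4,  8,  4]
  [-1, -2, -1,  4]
λ = 6: alg = 4, geom = 2

Step 1 — factor the characteristic polynomial to read off the algebraic multiplicities:
  χ_A(x) = (x - 6)^4

Step 2 — compute geometric multiplicities via the rank-nullity identity g(λ) = n − rank(A − λI):
  rank(A − (6)·I) = 2, so dim ker(A − (6)·I) = n − 2 = 2

Summary:
  λ = 6: algebraic multiplicity = 4, geometric multiplicity = 2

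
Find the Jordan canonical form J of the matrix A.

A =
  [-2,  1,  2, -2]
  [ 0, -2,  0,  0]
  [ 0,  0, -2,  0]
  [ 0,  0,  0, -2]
J_2(-2) ⊕ J_1(-2) ⊕ J_1(-2)

The characteristic polynomial is
  det(x·I − A) = x^4 + 8*x^3 + 24*x^2 + 32*x + 16 = (x + 2)^4

Eigenvalues and multiplicities (the geometric multiplicity of λ is n − rank(A − λI), which equals the number of Jordan blocks for λ):
  λ = -2: algebraic multiplicity = 4, geometric multiplicity = 3

Determining the block sizes for each eigenvalue:
  λ = -2: 3 blocks summing to 4 forces exactly one block of size 2 and the rest size 1 → block sizes [2, 1, 1]

Assembling the blocks gives a Jordan form
J =
  [-2,  1,  0,  0]
  [ 0, -2,  0,  0]
  [ 0,  0, -2,  0]
  [ 0,  0,  0, -2]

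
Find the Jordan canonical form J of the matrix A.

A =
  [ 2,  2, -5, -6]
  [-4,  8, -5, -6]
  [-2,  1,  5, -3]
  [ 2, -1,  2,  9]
J_3(6) ⊕ J_1(6)

The characteristic polynomial is
  det(x·I − A) = x^4 - 24*x^3 + 216*x^2 - 864*x + 1296 = (x - 6)^4

Eigenvalues and multiplicities (the geometric multiplicity of λ is n − rank(A − λI), which equals the number of Jordan blocks for λ):
  λ = 6: algebraic multiplicity = 4, geometric multiplicity = 2

Determining the block sizes for each eigenvalue:
  λ = 6: with am = 4 and gm = 2, the partition is not yet determined (e.g. several partitions of 4 into 2 parts exist). Let N = A − (6)·I. Computing rank(N^1) = 2, rank(N^2) = 1, rank(N^3) = 0; the number of blocks of size ≥ j is rank(N^{j−1}) − rank(N^j), giving [2, 1, 1]. So we have 1 block(s) of size 3, 1 block(s) of size 1 → block sizes [3, 1]

Assembling the blocks gives a Jordan form
J =
  [6, 1, 0, 0]
  [0, 6, 1, 0]
  [0, 0, 6, 0]
  [0, 0, 0, 6]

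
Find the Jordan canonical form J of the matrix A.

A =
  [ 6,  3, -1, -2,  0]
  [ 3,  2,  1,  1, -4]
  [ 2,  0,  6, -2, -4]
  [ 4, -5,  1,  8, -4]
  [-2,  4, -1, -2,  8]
J_3(6) ⊕ J_2(6)

The characteristic polynomial is
  det(x·I − A) = x^5 - 30*x^4 + 360*x^3 - 2160*x^2 + 6480*x - 7776 = (x - 6)^5

Eigenvalues and multiplicities (the geometric multiplicity of λ is n − rank(A − λI), which equals the number of Jordan blocks for λ):
  λ = 6: algebraic multiplicity = 5, geometric multiplicity = 2

Determining the block sizes for each eigenvalue:
  λ = 6: with am = 5 and gm = 2, the partition is not yet determined (e.g. several partitions of 5 into 2 parts exist). Let N = A − (6)·I. Computing rank(N^1) = 3, rank(N^2) = 1, rank(N^3) = 0; the number of blocks of size ≥ j is rank(N^{j−1}) − rank(N^j), giving [2, 2, 1]. So we have 1 block(s) of size 3, 1 block(s) of size 2 → block sizes [3, 2]

Assembling the blocks gives a Jordan form
J =
  [6, 1, 0, 0, 0]
  [0, 6, 1, 0, 0]
  [0, 0, 6, 0, 0]
  [0, 0, 0, 6, 1]
  [0, 0, 0, 0, 6]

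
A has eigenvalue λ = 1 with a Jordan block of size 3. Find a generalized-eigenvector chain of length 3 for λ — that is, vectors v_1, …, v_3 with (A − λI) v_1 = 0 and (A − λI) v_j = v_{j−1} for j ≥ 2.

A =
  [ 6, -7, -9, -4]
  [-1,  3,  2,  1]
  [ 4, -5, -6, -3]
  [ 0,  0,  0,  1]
A Jordan chain for λ = 1 of length 3:
v_1 = (-4, 1, -3, 0)ᵀ
v_2 = (5, -1, 4, 0)ᵀ
v_3 = (1, 0, 0, 0)ᵀ

Let N = A − (1)·I. We want v_3 with N^3 v_3 = 0 but N^2 v_3 ≠ 0; then v_{j-1} := N · v_j for j = 3, …, 2.

Pick v_3 = (1, 0, 0, 0)ᵀ.
Then v_2 = N · v_3 = (5, -1, 4, 0)ᵀ.
Then v_1 = N · v_2 = (-4, 1, -3, 0)ᵀ.

Sanity check: (A − (1)·I) v_1 = (0, 0, 0, 0)ᵀ = 0. ✓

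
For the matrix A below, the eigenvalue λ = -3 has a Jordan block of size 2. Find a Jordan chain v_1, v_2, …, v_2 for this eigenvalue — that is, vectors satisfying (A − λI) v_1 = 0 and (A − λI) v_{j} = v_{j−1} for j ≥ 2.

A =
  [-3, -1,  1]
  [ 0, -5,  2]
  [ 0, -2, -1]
A Jordan chain for λ = -3 of length 2:
v_1 = (-1, -2, -2)ᵀ
v_2 = (0, 1, 0)ᵀ

Let N = A − (-3)·I. We want v_2 with N^2 v_2 = 0 but N^1 v_2 ≠ 0; then v_{j-1} := N · v_j for j = 2, …, 2.

Pick v_2 = (0, 1, 0)ᵀ.
Then v_1 = N · v_2 = (-1, -2, -2)ᵀ.

Sanity check: (A − (-3)·I) v_1 = (0, 0, 0)ᵀ = 0. ✓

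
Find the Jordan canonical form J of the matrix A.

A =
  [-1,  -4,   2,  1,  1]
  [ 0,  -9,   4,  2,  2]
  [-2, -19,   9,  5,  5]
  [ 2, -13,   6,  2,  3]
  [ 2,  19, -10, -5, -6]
J_2(-1) ⊕ J_2(-1) ⊕ J_1(-1)

The characteristic polynomial is
  det(x·I − A) = x^5 + 5*x^4 + 10*x^3 + 10*x^2 + 5*x + 1 = (x + 1)^5

Eigenvalues and multiplicities (the geometric multiplicity of λ is n − rank(A − λI), which equals the number of Jordan blocks for λ):
  λ = -1: algebraic multiplicity = 5, geometric multiplicity = 3

Determining the block sizes for each eigenvalue:
  λ = -1: with am = 5 and gm = 3, the partition is not yet determined (e.g. several partitions of 5 into 3 parts exist). Let N = A − (-1)·I. Computing rank(N^1) = 2, rank(N^2) = 0; the number of blocks of size ≥ j is rank(N^{j−1}) − rank(N^j), giving [3, 2]. So we have 2 block(s) of size 2, 1 block(s) of size 1 → block sizes [2, 2, 1]

Assembling the blocks gives a Jordan form
J =
  [-1,  1,  0,  0,  0]
  [ 0, -1,  0,  0,  0]
  [ 0,  0, -1,  1,  0]
  [ 0,  0,  0, -1,  0]
  [ 0,  0,  0,  0, -1]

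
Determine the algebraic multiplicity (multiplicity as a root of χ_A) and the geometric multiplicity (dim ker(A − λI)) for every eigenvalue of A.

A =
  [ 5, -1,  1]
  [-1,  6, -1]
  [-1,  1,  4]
λ = 5: alg = 3, geom = 1

Step 1 — factor the characteristic polynomial to read off the algebraic multiplicities:
  χ_A(x) = (x - 5)^3

Step 2 — compute geometric multiplicities via the rank-nullity identity g(λ) = n − rank(A − λI):
  rank(A − (5)·I) = 2, so dim ker(A − (5)·I) = n − 2 = 1

Summary:
  λ = 5: algebraic multiplicity = 3, geometric multiplicity = 1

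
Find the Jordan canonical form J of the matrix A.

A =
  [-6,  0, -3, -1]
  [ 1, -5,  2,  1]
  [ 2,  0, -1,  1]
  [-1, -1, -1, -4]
J_3(-4) ⊕ J_1(-4)

The characteristic polynomial is
  det(x·I − A) = x^4 + 16*x^3 + 96*x^2 + 256*x + 256 = (x + 4)^4

Eigenvalues and multiplicities (the geometric multiplicity of λ is n − rank(A − λI), which equals the number of Jordan blocks for λ):
  λ = -4: algebraic multiplicity = 4, geometric multiplicity = 2

Determining the block sizes for each eigenvalue:
  λ = -4: with am = 4 and gm = 2, the partition is not yet determined (e.g. several partitions of 4 into 2 parts exist). Let N = A − (-4)·I. Computing rank(N^1) = 2, rank(N^2) = 1, rank(N^3) = 0; the number of blocks of size ≥ j is rank(N^{j−1}) − rank(N^j), giving [2, 1, 1]. So we have 1 block(s) of size 3, 1 block(s) of size 1 → block sizes [3, 1]

Assembling the blocks gives a Jordan form
J =
  [-4,  1,  0,  0]
  [ 0, -4,  1,  0]
  [ 0,  0, -4,  0]
  [ 0,  0,  0, -4]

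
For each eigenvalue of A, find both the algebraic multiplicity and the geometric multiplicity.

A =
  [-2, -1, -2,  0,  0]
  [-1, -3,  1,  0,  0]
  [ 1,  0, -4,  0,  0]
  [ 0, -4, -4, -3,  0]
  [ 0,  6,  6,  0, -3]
λ = -3: alg = 5, geom = 3

Step 1 — factor the characteristic polynomial to read off the algebraic multiplicities:
  χ_A(x) = (x + 3)^5

Step 2 — compute geometric multiplicities via the rank-nullity identity g(λ) = n − rank(A − λI):
  rank(A − (-3)·I) = 2, so dim ker(A − (-3)·I) = n − 2 = 3

Summary:
  λ = -3: algebraic multiplicity = 5, geometric multiplicity = 3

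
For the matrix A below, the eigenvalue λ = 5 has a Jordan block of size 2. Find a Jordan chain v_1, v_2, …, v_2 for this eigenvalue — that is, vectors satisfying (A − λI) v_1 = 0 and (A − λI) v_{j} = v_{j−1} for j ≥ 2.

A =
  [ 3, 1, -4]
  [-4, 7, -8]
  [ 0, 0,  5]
A Jordan chain for λ = 5 of length 2:
v_1 = (-2, -4, 0)ᵀ
v_2 = (1, 0, 0)ᵀ

Let N = A − (5)·I. We want v_2 with N^2 v_2 = 0 but N^1 v_2 ≠ 0; then v_{j-1} := N · v_j for j = 2, …, 2.

Pick v_2 = (1, 0, 0)ᵀ.
Then v_1 = N · v_2 = (-2, -4, 0)ᵀ.

Sanity check: (A − (5)·I) v_1 = (0, 0, 0)ᵀ = 0. ✓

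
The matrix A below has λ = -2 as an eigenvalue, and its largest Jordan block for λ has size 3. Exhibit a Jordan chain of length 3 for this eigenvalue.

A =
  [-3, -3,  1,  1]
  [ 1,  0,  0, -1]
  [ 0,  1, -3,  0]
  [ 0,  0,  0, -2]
A Jordan chain for λ = -2 of length 3:
v_1 = (-2, 1, 1, 0)ᵀ
v_2 = (-1, 1, 0, 0)ᵀ
v_3 = (1, 0, 0, 0)ᵀ

Let N = A − (-2)·I. We want v_3 with N^3 v_3 = 0 but N^2 v_3 ≠ 0; then v_{j-1} := N · v_j for j = 3, …, 2.

Pick v_3 = (1, 0, 0, 0)ᵀ.
Then v_2 = N · v_3 = (-1, 1, 0, 0)ᵀ.
Then v_1 = N · v_2 = (-2, 1, 1, 0)ᵀ.

Sanity check: (A − (-2)·I) v_1 = (0, 0, 0, 0)ᵀ = 0. ✓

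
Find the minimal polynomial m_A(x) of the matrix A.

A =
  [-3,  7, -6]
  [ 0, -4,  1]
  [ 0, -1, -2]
x^3 + 9*x^2 + 27*x + 27

The characteristic polynomial is χ_A(x) = (x + 3)^3, so the eigenvalues are known. The minimal polynomial is
  m_A(x) = Π_λ (x − λ)^{k_λ}
where k_λ is the size of the *largest* Jordan block for λ (equivalently, the smallest k with (A − λI)^k v = 0 for every generalised eigenvector v of λ).

  λ = -3: largest Jordan block has size 3, contributing (x + 3)^3

So m_A(x) = (x + 3)^3 = x^3 + 9*x^2 + 27*x + 27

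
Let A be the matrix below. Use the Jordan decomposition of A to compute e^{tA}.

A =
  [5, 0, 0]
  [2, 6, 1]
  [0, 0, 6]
e^{tA} =
  [exp(5*t), 0, 0]
  [2*exp(6*t) - 2*exp(5*t), exp(6*t), t*exp(6*t)]
  [0, 0, exp(6*t)]

Strategy: write A = P · J · P⁻¹ where J is a Jordan canonical form, so e^{tA} = P · e^{tJ} · P⁻¹, and e^{tJ} can be computed block-by-block.

A has Jordan form
J =
  [5, 0, 0]
  [0, 6, 1]
  [0, 0, 6]
(up to reordering of blocks).

Per-block formulas:
  For a 1×1 block at λ = 5: exp(t · [5]) = [e^(5t)].
  For a 2×2 Jordan block J_2(6): exp(t · J_2(6)) = e^(6t)·(I + t·N), where N is the 2×2 nilpotent shift.

After assembling e^{tJ} and conjugating by P, we get:

e^{tA} =
  [exp(5*t), 0, 0]
  [2*exp(6*t) - 2*exp(5*t), exp(6*t), t*exp(6*t)]
  [0, 0, exp(6*t)]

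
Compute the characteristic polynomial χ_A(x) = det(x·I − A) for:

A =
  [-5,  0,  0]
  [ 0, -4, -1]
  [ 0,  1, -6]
x^3 + 15*x^2 + 75*x + 125

Expanding det(x·I − A) (e.g. by cofactor expansion or by noting that A is similar to its Jordan form J, which has the same characteristic polynomial as A) gives
  χ_A(x) = x^3 + 15*x^2 + 75*x + 125
which factors as (x + 5)^3. The eigenvalues (with algebraic multiplicities) are λ = -5 with multiplicity 3.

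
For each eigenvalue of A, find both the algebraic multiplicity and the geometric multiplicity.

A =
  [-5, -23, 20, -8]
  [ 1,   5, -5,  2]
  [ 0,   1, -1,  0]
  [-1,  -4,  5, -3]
λ = -1: alg = 4, geom = 2

Step 1 — factor the characteristic polynomial to read off the algebraic multiplicities:
  χ_A(x) = (x + 1)^4

Step 2 — compute geometric multiplicities via the rank-nullity identity g(λ) = n − rank(A − λI):
  rank(A − (-1)·I) = 2, so dim ker(A − (-1)·I) = n − 2 = 2

Summary:
  λ = -1: algebraic multiplicity = 4, geometric multiplicity = 2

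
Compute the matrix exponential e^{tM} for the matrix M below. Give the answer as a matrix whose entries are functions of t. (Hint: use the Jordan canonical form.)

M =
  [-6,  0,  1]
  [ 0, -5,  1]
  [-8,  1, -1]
e^{tM} =
  [-2*t^2*exp(-4*t) - 2*t*exp(-4*t) + exp(-4*t), t^2*exp(-4*t)/2, t^2*exp(-4*t)/2 + t*exp(-4*t)]
  [-4*t^2*exp(-4*t), t^2*exp(-4*t) - t*exp(-4*t) + exp(-4*t), t^2*exp(-4*t) + t*exp(-4*t)]
  [-4*t^2*exp(-4*t) - 8*t*exp(-4*t), t^2*exp(-4*t) + t*exp(-4*t), t^2*exp(-4*t) + 3*t*exp(-4*t) + exp(-4*t)]

Strategy: write M = P · J · P⁻¹ where J is a Jordan canonical form, so e^{tM} = P · e^{tJ} · P⁻¹, and e^{tJ} can be computed block-by-block.

M has Jordan form
J =
  [-4,  1,  0]
  [ 0, -4,  1]
  [ 0,  0, -4]
(up to reordering of blocks).

Per-block formulas:
  For a 3×3 Jordan block J_3(-4): exp(t · J_3(-4)) = e^(-4t)·(I + t·N + (t^2/2)·N^2), where N is the 3×3 nilpotent shift.

After assembling e^{tJ} and conjugating by P, we get:

e^{tM} =
  [-2*t^2*exp(-4*t) - 2*t*exp(-4*t) + exp(-4*t), t^2*exp(-4*t)/2, t^2*exp(-4*t)/2 + t*exp(-4*t)]
  [-4*t^2*exp(-4*t), t^2*exp(-4*t) - t*exp(-4*t) + exp(-4*t), t^2*exp(-4*t) + t*exp(-4*t)]
  [-4*t^2*exp(-4*t) - 8*t*exp(-4*t), t^2*exp(-4*t) + t*exp(-4*t), t^2*exp(-4*t) + 3*t*exp(-4*t) + exp(-4*t)]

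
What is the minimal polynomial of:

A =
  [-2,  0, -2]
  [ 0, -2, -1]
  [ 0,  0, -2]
x^2 + 4*x + 4

The characteristic polynomial is χ_A(x) = (x + 2)^3, so the eigenvalues are known. The minimal polynomial is
  m_A(x) = Π_λ (x − λ)^{k_λ}
where k_λ is the size of the *largest* Jordan block for λ (equivalently, the smallest k with (A − λI)^k v = 0 for every generalised eigenvector v of λ).

  λ = -2: largest Jordan block has size 2, contributing (x + 2)^2

So m_A(x) = (x + 2)^2 = x^2 + 4*x + 4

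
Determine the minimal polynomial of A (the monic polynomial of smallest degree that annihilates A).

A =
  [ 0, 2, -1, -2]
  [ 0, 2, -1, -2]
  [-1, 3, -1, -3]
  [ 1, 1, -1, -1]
x^3

The characteristic polynomial is χ_A(x) = x^4, so the eigenvalues are known. The minimal polynomial is
  m_A(x) = Π_λ (x − λ)^{k_λ}
where k_λ is the size of the *largest* Jordan block for λ (equivalently, the smallest k with (A − λI)^k v = 0 for every generalised eigenvector v of λ).

  λ = 0: largest Jordan block has size 3, contributing (x − 0)^3

So m_A(x) = x^3 = x^3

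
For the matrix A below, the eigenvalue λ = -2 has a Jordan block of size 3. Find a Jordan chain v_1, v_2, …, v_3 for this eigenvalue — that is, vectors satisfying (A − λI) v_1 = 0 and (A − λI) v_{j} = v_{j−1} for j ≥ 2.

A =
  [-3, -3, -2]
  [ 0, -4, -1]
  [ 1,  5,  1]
A Jordan chain for λ = -2 of length 3:
v_1 = (-1, -1, 2)ᵀ
v_2 = (-1, 0, 1)ᵀ
v_3 = (1, 0, 0)ᵀ

Let N = A − (-2)·I. We want v_3 with N^3 v_3 = 0 but N^2 v_3 ≠ 0; then v_{j-1} := N · v_j for j = 3, …, 2.

Pick v_3 = (1, 0, 0)ᵀ.
Then v_2 = N · v_3 = (-1, 0, 1)ᵀ.
Then v_1 = N · v_2 = (-1, -1, 2)ᵀ.

Sanity check: (A − (-2)·I) v_1 = (0, 0, 0)ᵀ = 0. ✓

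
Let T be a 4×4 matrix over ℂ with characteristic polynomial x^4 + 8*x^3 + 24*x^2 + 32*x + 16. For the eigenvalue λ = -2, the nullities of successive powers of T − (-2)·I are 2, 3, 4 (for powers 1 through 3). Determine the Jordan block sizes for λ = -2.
Block sizes for λ = -2: [3, 1]

From the dimensions of kernels of powers, the number of Jordan blocks of size at least j is d_j − d_{j−1} where d_j = dim ker(N^j) (with d_0 = 0). Computing the differences gives [2, 1, 1].
The number of blocks of size exactly k is (#blocks of size ≥ k) − (#blocks of size ≥ k + 1), so the partition is: 1 block(s) of size 1, 1 block(s) of size 3.
In nonincreasing order the block sizes are [3, 1].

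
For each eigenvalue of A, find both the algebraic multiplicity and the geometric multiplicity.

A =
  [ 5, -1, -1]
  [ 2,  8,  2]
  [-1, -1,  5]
λ = 6: alg = 3, geom = 2

Step 1 — factor the characteristic polynomial to read off the algebraic multiplicities:
  χ_A(x) = (x - 6)^3

Step 2 — compute geometric multiplicities via the rank-nullity identity g(λ) = n − rank(A − λI):
  rank(A − (6)·I) = 1, so dim ker(A − (6)·I) = n − 1 = 2

Summary:
  λ = 6: algebraic multiplicity = 3, geometric multiplicity = 2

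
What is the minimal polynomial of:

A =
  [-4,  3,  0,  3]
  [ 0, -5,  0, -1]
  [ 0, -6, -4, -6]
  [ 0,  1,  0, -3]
x^2 + 8*x + 16

The characteristic polynomial is χ_A(x) = (x + 4)^4, so the eigenvalues are known. The minimal polynomial is
  m_A(x) = Π_λ (x − λ)^{k_λ}
where k_λ is the size of the *largest* Jordan block for λ (equivalently, the smallest k with (A − λI)^k v = 0 for every generalised eigenvector v of λ).

  λ = -4: largest Jordan block has size 2, contributing (x + 4)^2

So m_A(x) = (x + 4)^2 = x^2 + 8*x + 16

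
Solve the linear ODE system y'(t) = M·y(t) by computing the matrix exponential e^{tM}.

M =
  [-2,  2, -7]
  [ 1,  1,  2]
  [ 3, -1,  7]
e^{tM} =
  [-3*t^2*exp(2*t)/2 - 4*t*exp(2*t) + exp(2*t), -3*t^2*exp(2*t)/2 + 2*t*exp(2*t), -3*t^2*exp(2*t)/2 - 7*t*exp(2*t)]
  [t^2*exp(2*t)/2 + t*exp(2*t), t^2*exp(2*t)/2 - t*exp(2*t) + exp(2*t), t^2*exp(2*t)/2 + 2*t*exp(2*t)]
  [t^2*exp(2*t) + 3*t*exp(2*t), t^2*exp(2*t) - t*exp(2*t), t^2*exp(2*t) + 5*t*exp(2*t) + exp(2*t)]

Strategy: write M = P · J · P⁻¹ where J is a Jordan canonical form, so e^{tM} = P · e^{tJ} · P⁻¹, and e^{tJ} can be computed block-by-block.

M has Jordan form
J =
  [2, 1, 0]
  [0, 2, 1]
  [0, 0, 2]
(up to reordering of blocks).

Per-block formulas:
  For a 3×3 Jordan block J_3(2): exp(t · J_3(2)) = e^(2t)·(I + t·N + (t^2/2)·N^2), where N is the 3×3 nilpotent shift.

After assembling e^{tJ} and conjugating by P, we get:

e^{tM} =
  [-3*t^2*exp(2*t)/2 - 4*t*exp(2*t) + exp(2*t), -3*t^2*exp(2*t)/2 + 2*t*exp(2*t), -3*t^2*exp(2*t)/2 - 7*t*exp(2*t)]
  [t^2*exp(2*t)/2 + t*exp(2*t), t^2*exp(2*t)/2 - t*exp(2*t) + exp(2*t), t^2*exp(2*t)/2 + 2*t*exp(2*t)]
  [t^2*exp(2*t) + 3*t*exp(2*t), t^2*exp(2*t) - t*exp(2*t), t^2*exp(2*t) + 5*t*exp(2*t) + exp(2*t)]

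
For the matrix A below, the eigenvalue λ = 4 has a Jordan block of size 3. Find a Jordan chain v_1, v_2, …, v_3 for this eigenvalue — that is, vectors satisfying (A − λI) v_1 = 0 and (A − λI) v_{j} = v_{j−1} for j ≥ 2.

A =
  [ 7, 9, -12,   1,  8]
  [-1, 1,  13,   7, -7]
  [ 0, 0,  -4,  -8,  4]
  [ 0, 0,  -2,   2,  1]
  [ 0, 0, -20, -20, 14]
A Jordan chain for λ = 4 of length 3:
v_1 = (15, -5, 0, 0, 0)ᵀ
v_2 = (-12, 13, -8, -2, -20)ᵀ
v_3 = (0, 0, 1, 0, 0)ᵀ

Let N = A − (4)·I. We want v_3 with N^3 v_3 = 0 but N^2 v_3 ≠ 0; then v_{j-1} := N · v_j for j = 3, …, 2.

Pick v_3 = (0, 0, 1, 0, 0)ᵀ.
Then v_2 = N · v_3 = (-12, 13, -8, -2, -20)ᵀ.
Then v_1 = N · v_2 = (15, -5, 0, 0, 0)ᵀ.

Sanity check: (A − (4)·I) v_1 = (0, 0, 0, 0, 0)ᵀ = 0. ✓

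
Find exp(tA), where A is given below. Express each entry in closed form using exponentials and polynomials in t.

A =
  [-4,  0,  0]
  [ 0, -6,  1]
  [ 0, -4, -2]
e^{tA} =
  [exp(-4*t), 0, 0]
  [0, -2*t*exp(-4*t) + exp(-4*t), t*exp(-4*t)]
  [0, -4*t*exp(-4*t), 2*t*exp(-4*t) + exp(-4*t)]

Strategy: write A = P · J · P⁻¹ where J is a Jordan canonical form, so e^{tA} = P · e^{tJ} · P⁻¹, and e^{tJ} can be computed block-by-block.

A has Jordan form
J =
  [-4,  1,  0]
  [ 0, -4,  0]
  [ 0,  0, -4]
(up to reordering of blocks).

Per-block formulas:
  For a 1×1 block at λ = -4: exp(t · [-4]) = [e^(-4t)].
  For a 2×2 Jordan block J_2(-4): exp(t · J_2(-4)) = e^(-4t)·(I + t·N), where N is the 2×2 nilpotent shift.

After assembling e^{tJ} and conjugating by P, we get:

e^{tA} =
  [exp(-4*t), 0, 0]
  [0, -2*t*exp(-4*t) + exp(-4*t), t*exp(-4*t)]
  [0, -4*t*exp(-4*t), 2*t*exp(-4*t) + exp(-4*t)]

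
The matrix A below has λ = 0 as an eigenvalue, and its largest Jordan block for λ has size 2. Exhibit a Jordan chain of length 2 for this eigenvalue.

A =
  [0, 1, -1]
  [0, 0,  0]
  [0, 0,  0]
A Jordan chain for λ = 0 of length 2:
v_1 = (1, 0, 0)ᵀ
v_2 = (0, 1, 0)ᵀ

Let N = A − (0)·I. We want v_2 with N^2 v_2 = 0 but N^1 v_2 ≠ 0; then v_{j-1} := N · v_j for j = 2, …, 2.

Pick v_2 = (0, 1, 0)ᵀ.
Then v_1 = N · v_2 = (1, 0, 0)ᵀ.

Sanity check: (A − (0)·I) v_1 = (0, 0, 0)ᵀ = 0. ✓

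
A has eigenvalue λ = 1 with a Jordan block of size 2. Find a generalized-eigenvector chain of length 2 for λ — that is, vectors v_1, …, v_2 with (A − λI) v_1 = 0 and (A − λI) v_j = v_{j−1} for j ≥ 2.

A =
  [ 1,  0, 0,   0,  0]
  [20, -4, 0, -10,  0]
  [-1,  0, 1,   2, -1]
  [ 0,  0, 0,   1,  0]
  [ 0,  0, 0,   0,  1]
A Jordan chain for λ = 1 of length 2:
v_1 = (0, 0, -1, 0, 0)ᵀ
v_2 = (1, 4, 0, 0, 0)ᵀ

Let N = A − (1)·I. We want v_2 with N^2 v_2 = 0 but N^1 v_2 ≠ 0; then v_{j-1} := N · v_j for j = 2, …, 2.

Pick v_2 = (1, 4, 0, 0, 0)ᵀ.
Then v_1 = N · v_2 = (0, 0, -1, 0, 0)ᵀ.

Sanity check: (A − (1)·I) v_1 = (0, 0, 0, 0, 0)ᵀ = 0. ✓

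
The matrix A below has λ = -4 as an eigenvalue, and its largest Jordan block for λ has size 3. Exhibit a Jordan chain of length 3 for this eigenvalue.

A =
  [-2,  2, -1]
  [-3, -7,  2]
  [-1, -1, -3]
A Jordan chain for λ = -4 of length 3:
v_1 = (-1, 1, 0)ᵀ
v_2 = (2, -3, -1)ᵀ
v_3 = (1, 0, 0)ᵀ

Let N = A − (-4)·I. We want v_3 with N^3 v_3 = 0 but N^2 v_3 ≠ 0; then v_{j-1} := N · v_j for j = 3, …, 2.

Pick v_3 = (1, 0, 0)ᵀ.
Then v_2 = N · v_3 = (2, -3, -1)ᵀ.
Then v_1 = N · v_2 = (-1, 1, 0)ᵀ.

Sanity check: (A − (-4)·I) v_1 = (0, 0, 0)ᵀ = 0. ✓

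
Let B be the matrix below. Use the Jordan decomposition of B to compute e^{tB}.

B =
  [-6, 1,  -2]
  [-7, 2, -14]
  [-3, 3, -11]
e^{tB} =
  [-t*exp(-5*t) + exp(-5*t), t*exp(-5*t), -2*t*exp(-5*t)]
  [-7*t*exp(-5*t), 7*t*exp(-5*t) + exp(-5*t), -14*t*exp(-5*t)]
  [-3*t*exp(-5*t), 3*t*exp(-5*t), -6*t*exp(-5*t) + exp(-5*t)]

Strategy: write B = P · J · P⁻¹ where J is a Jordan canonical form, so e^{tB} = P · e^{tJ} · P⁻¹, and e^{tJ} can be computed block-by-block.

B has Jordan form
J =
  [-5,  1,  0]
  [ 0, -5,  0]
  [ 0,  0, -5]
(up to reordering of blocks).

Per-block formulas:
  For a 2×2 Jordan block J_2(-5): exp(t · J_2(-5)) = e^(-5t)·(I + t·N), where N is the 2×2 nilpotent shift.
  For a 1×1 block at λ = -5: exp(t · [-5]) = [e^(-5t)].

After assembling e^{tJ} and conjugating by P, we get:

e^{tB} =
  [-t*exp(-5*t) + exp(-5*t), t*exp(-5*t), -2*t*exp(-5*t)]
  [-7*t*exp(-5*t), 7*t*exp(-5*t) + exp(-5*t), -14*t*exp(-5*t)]
  [-3*t*exp(-5*t), 3*t*exp(-5*t), -6*t*exp(-5*t) + exp(-5*t)]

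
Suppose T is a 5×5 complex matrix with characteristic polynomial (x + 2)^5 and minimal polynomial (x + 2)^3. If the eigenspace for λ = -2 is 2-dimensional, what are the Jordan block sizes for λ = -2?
Block sizes for λ = -2: [3, 2]

Step 1 — from the characteristic polynomial, algebraic multiplicity of λ = -2 is 5. From dim ker(T − (-2)·I) = 2, there are exactly 2 Jordan blocks for λ = -2.
Step 2 — from the minimal polynomial, the factor (x + 2)^3 tells us the largest block for λ = -2 has size 3.
Step 3 — with total size 5, 2 blocks, and largest block 3, the block sizes (in nonincreasing order) are [3, 2].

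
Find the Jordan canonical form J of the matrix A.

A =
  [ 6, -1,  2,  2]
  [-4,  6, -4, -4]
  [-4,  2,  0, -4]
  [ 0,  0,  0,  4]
J_2(4) ⊕ J_1(4) ⊕ J_1(4)

The characteristic polynomial is
  det(x·I − A) = x^4 - 16*x^3 + 96*x^2 - 256*x + 256 = (x - 4)^4

Eigenvalues and multiplicities (the geometric multiplicity of λ is n − rank(A − λI), which equals the number of Jordan blocks for λ):
  λ = 4: algebraic multiplicity = 4, geometric multiplicity = 3

Determining the block sizes for each eigenvalue:
  λ = 4: 3 blocks summing to 4 forces exactly one block of size 2 and the rest size 1 → block sizes [2, 1, 1]

Assembling the blocks gives a Jordan form
J =
  [4, 1, 0, 0]
  [0, 4, 0, 0]
  [0, 0, 4, 0]
  [0, 0, 0, 4]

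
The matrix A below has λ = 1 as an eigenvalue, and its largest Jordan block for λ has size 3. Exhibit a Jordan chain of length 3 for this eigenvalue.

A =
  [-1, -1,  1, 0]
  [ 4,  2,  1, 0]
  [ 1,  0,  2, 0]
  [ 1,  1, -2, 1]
A Jordan chain for λ = 1 of length 3:
v_1 = (1, -3, -1, 0)ᵀ
v_2 = (-2, 4, 1, 1)ᵀ
v_3 = (1, 0, 0, 0)ᵀ

Let N = A − (1)·I. We want v_3 with N^3 v_3 = 0 but N^2 v_3 ≠ 0; then v_{j-1} := N · v_j for j = 3, …, 2.

Pick v_3 = (1, 0, 0, 0)ᵀ.
Then v_2 = N · v_3 = (-2, 4, 1, 1)ᵀ.
Then v_1 = N · v_2 = (1, -3, -1, 0)ᵀ.

Sanity check: (A − (1)·I) v_1 = (0, 0, 0, 0)ᵀ = 0. ✓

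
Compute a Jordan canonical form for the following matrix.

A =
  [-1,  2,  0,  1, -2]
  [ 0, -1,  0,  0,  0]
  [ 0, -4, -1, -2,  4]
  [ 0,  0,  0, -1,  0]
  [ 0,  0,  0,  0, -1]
J_2(-1) ⊕ J_1(-1) ⊕ J_1(-1) ⊕ J_1(-1)

The characteristic polynomial is
  det(x·I − A) = x^5 + 5*x^4 + 10*x^3 + 10*x^2 + 5*x + 1 = (x + 1)^5

Eigenvalues and multiplicities (the geometric multiplicity of λ is n − rank(A − λI), which equals the number of Jordan blocks for λ):
  λ = -1: algebraic multiplicity = 5, geometric multiplicity = 4

Determining the block sizes for each eigenvalue:
  λ = -1: 4 blocks summing to 5 forces exactly one block of size 2 and the rest size 1 → block sizes [2, 1, 1, 1]

Assembling the blocks gives a Jordan form
J =
  [-1,  1,  0,  0,  0]
  [ 0, -1,  0,  0,  0]
  [ 0,  0, -1,  0,  0]
  [ 0,  0,  0, -1,  0]
  [ 0,  0,  0,  0, -1]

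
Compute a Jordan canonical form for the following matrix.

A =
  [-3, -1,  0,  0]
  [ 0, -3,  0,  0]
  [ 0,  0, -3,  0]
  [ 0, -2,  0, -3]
J_2(-3) ⊕ J_1(-3) ⊕ J_1(-3)

The characteristic polynomial is
  det(x·I − A) = x^4 + 12*x^3 + 54*x^2 + 108*x + 81 = (x + 3)^4

Eigenvalues and multiplicities (the geometric multiplicity of λ is n − rank(A − λI), which equals the number of Jordan blocks for λ):
  λ = -3: algebraic multiplicity = 4, geometric multiplicity = 3

Determining the block sizes for each eigenvalue:
  λ = -3: 3 blocks summing to 4 forces exactly one block of size 2 and the rest size 1 → block sizes [2, 1, 1]

Assembling the blocks gives a Jordan form
J =
  [-3,  1,  0,  0]
  [ 0, -3,  0,  0]
  [ 0,  0, -3,  0]
  [ 0,  0,  0, -3]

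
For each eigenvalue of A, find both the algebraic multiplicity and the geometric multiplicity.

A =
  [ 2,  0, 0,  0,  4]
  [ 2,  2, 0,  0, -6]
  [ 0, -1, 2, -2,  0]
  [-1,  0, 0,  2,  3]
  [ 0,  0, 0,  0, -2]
λ = -2: alg = 1, geom = 1; λ = 2: alg = 4, geom = 2

Step 1 — factor the characteristic polynomial to read off the algebraic multiplicities:
  χ_A(x) = (x - 2)^4*(x + 2)

Step 2 — compute geometric multiplicities via the rank-nullity identity g(λ) = n − rank(A − λI):
  rank(A − (-2)·I) = 4, so dim ker(A − (-2)·I) = n − 4 = 1
  rank(A − (2)·I) = 3, so dim ker(A − (2)·I) = n − 3 = 2

Summary:
  λ = -2: algebraic multiplicity = 1, geometric multiplicity = 1
  λ = 2: algebraic multiplicity = 4, geometric multiplicity = 2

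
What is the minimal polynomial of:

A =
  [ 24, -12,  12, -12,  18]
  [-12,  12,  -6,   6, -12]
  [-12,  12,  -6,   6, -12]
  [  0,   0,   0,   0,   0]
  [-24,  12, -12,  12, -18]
x^2 - 6*x

The characteristic polynomial is χ_A(x) = x^3*(x - 6)^2, so the eigenvalues are known. The minimal polynomial is
  m_A(x) = Π_λ (x − λ)^{k_λ}
where k_λ is the size of the *largest* Jordan block for λ (equivalently, the smallest k with (A − λI)^k v = 0 for every generalised eigenvector v of λ).

  λ = 0: largest Jordan block has size 1, contributing (x − 0)
  λ = 6: largest Jordan block has size 1, contributing (x − 6)

So m_A(x) = x*(x - 6) = x^2 - 6*x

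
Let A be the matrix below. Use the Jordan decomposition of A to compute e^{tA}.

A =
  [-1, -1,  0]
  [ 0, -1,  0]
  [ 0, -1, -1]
e^{tA} =
  [exp(-t), -t*exp(-t), 0]
  [0, exp(-t), 0]
  [0, -t*exp(-t), exp(-t)]

Strategy: write A = P · J · P⁻¹ where J is a Jordan canonical form, so e^{tA} = P · e^{tJ} · P⁻¹, and e^{tJ} can be computed block-by-block.

A has Jordan form
J =
  [-1,  1,  0]
  [ 0, -1,  0]
  [ 0,  0, -1]
(up to reordering of blocks).

Per-block formulas:
  For a 2×2 Jordan block J_2(-1): exp(t · J_2(-1)) = e^(-1t)·(I + t·N), where N is the 2×2 nilpotent shift.
  For a 1×1 block at λ = -1: exp(t · [-1]) = [e^(-1t)].

After assembling e^{tJ} and conjugating by P, we get:

e^{tA} =
  [exp(-t), -t*exp(-t), 0]
  [0, exp(-t), 0]
  [0, -t*exp(-t), exp(-t)]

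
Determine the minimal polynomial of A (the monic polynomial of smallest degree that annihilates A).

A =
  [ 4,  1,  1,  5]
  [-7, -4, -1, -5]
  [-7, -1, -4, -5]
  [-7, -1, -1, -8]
x^2 + 6*x + 9

The characteristic polynomial is χ_A(x) = (x + 3)^4, so the eigenvalues are known. The minimal polynomial is
  m_A(x) = Π_λ (x − λ)^{k_λ}
where k_λ is the size of the *largest* Jordan block for λ (equivalently, the smallest k with (A − λI)^k v = 0 for every generalised eigenvector v of λ).

  λ = -3: largest Jordan block has size 2, contributing (x + 3)^2

So m_A(x) = (x + 3)^2 = x^2 + 6*x + 9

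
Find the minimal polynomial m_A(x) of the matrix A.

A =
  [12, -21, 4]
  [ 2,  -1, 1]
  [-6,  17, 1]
x^3 - 12*x^2 + 48*x - 64

The characteristic polynomial is χ_A(x) = (x - 4)^3, so the eigenvalues are known. The minimal polynomial is
  m_A(x) = Π_λ (x − λ)^{k_λ}
where k_λ is the size of the *largest* Jordan block for λ (equivalently, the smallest k with (A − λI)^k v = 0 for every generalised eigenvector v of λ).

  λ = 4: largest Jordan block has size 3, contributing (x − 4)^3

So m_A(x) = (x - 4)^3 = x^3 - 12*x^2 + 48*x - 64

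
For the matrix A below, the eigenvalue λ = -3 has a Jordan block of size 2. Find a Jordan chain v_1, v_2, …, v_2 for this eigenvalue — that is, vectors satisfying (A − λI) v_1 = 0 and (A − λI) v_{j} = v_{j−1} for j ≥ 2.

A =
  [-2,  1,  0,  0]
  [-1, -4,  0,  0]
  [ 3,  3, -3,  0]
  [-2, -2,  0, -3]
A Jordan chain for λ = -3 of length 2:
v_1 = (1, -1, 3, -2)ᵀ
v_2 = (1, 0, 0, 0)ᵀ

Let N = A − (-3)·I. We want v_2 with N^2 v_2 = 0 but N^1 v_2 ≠ 0; then v_{j-1} := N · v_j for j = 2, …, 2.

Pick v_2 = (1, 0, 0, 0)ᵀ.
Then v_1 = N · v_2 = (1, -1, 3, -2)ᵀ.

Sanity check: (A − (-3)·I) v_1 = (0, 0, 0, 0)ᵀ = 0. ✓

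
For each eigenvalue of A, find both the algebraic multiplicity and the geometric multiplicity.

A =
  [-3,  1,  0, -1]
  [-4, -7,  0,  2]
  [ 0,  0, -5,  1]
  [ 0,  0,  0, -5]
λ = -5: alg = 4, geom = 2

Step 1 — factor the characteristic polynomial to read off the algebraic multiplicities:
  χ_A(x) = (x + 5)^4

Step 2 — compute geometric multiplicities via the rank-nullity identity g(λ) = n − rank(A − λI):
  rank(A − (-5)·I) = 2, so dim ker(A − (-5)·I) = n − 2 = 2

Summary:
  λ = -5: algebraic multiplicity = 4, geometric multiplicity = 2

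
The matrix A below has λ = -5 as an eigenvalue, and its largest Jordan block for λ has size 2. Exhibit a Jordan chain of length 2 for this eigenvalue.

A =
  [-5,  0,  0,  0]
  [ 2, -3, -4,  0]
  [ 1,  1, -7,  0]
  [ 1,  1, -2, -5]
A Jordan chain for λ = -5 of length 2:
v_1 = (0, 2, 1, 1)ᵀ
v_2 = (1, 0, 0, 0)ᵀ

Let N = A − (-5)·I. We want v_2 with N^2 v_2 = 0 but N^1 v_2 ≠ 0; then v_{j-1} := N · v_j for j = 2, …, 2.

Pick v_2 = (1, 0, 0, 0)ᵀ.
Then v_1 = N · v_2 = (0, 2, 1, 1)ᵀ.

Sanity check: (A − (-5)·I) v_1 = (0, 0, 0, 0)ᵀ = 0. ✓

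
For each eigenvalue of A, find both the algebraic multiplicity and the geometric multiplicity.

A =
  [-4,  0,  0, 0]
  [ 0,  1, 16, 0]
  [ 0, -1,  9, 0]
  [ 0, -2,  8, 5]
λ = -4: alg = 1, geom = 1; λ = 5: alg = 3, geom = 2

Step 1 — factor the characteristic polynomial to read off the algebraic multiplicities:
  χ_A(x) = (x - 5)^3*(x + 4)

Step 2 — compute geometric multiplicities via the rank-nullity identity g(λ) = n − rank(A − λI):
  rank(A − (-4)·I) = 3, so dim ker(A − (-4)·I) = n − 3 = 1
  rank(A − (5)·I) = 2, so dim ker(A − (5)·I) = n − 2 = 2

Summary:
  λ = -4: algebraic multiplicity = 1, geometric multiplicity = 1
  λ = 5: algebraic multiplicity = 3, geometric multiplicity = 2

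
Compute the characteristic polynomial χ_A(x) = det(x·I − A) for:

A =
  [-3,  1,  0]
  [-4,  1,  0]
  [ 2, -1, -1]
x^3 + 3*x^2 + 3*x + 1

Expanding det(x·I − A) (e.g. by cofactor expansion or by noting that A is similar to its Jordan form J, which has the same characteristic polynomial as A) gives
  χ_A(x) = x^3 + 3*x^2 + 3*x + 1
which factors as (x + 1)^3. The eigenvalues (with algebraic multiplicities) are λ = -1 with multiplicity 3.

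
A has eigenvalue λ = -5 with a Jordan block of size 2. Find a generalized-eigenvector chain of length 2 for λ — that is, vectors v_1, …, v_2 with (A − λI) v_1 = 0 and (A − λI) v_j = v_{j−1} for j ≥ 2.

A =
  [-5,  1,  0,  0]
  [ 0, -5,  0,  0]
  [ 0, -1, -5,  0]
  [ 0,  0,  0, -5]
A Jordan chain for λ = -5 of length 2:
v_1 = (1, 0, -1, 0)ᵀ
v_2 = (0, 1, 0, 0)ᵀ

Let N = A − (-5)·I. We want v_2 with N^2 v_2 = 0 but N^1 v_2 ≠ 0; then v_{j-1} := N · v_j for j = 2, …, 2.

Pick v_2 = (0, 1, 0, 0)ᵀ.
Then v_1 = N · v_2 = (1, 0, -1, 0)ᵀ.

Sanity check: (A − (-5)·I) v_1 = (0, 0, 0, 0)ᵀ = 0. ✓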